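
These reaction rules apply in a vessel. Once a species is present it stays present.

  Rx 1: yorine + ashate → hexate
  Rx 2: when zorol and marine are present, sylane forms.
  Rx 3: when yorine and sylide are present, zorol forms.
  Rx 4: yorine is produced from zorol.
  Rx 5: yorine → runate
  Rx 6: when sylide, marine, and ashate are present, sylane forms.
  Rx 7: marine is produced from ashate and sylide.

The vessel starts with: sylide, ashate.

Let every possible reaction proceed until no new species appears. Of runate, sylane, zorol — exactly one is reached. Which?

sylane

ashate and sylide present → marine forms (Rx 7).
sylide, marine, and ashate present → sylane forms (Rx 6).
zorol would need yorine and sylide (Rx 3), but yorine never forms. runate would need yorine (Rx 5), but yorine never forms.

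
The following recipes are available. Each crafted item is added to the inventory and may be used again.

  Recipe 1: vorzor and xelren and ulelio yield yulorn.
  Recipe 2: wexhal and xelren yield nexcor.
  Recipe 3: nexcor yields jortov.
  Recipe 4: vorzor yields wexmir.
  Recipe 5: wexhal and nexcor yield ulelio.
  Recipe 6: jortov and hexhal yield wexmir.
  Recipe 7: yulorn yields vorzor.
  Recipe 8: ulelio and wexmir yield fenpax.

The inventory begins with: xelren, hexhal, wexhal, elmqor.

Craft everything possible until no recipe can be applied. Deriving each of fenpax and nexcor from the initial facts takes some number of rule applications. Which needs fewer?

nexcor: wexhal and xelren → nexcor (Recipe 2). [1 rule application]
fenpax: wexhal and xelren → nexcor (Recipe 2). wexhal and nexcor → ulelio (Recipe 5). Using Recipe 3, nexcor makes jortov. Using Recipe 6, jortov and hexhal make wexmir. Using Recipe 8, ulelio and wexmir make fenpax. [5 rule applications]
nexcor needs fewer.

nexcor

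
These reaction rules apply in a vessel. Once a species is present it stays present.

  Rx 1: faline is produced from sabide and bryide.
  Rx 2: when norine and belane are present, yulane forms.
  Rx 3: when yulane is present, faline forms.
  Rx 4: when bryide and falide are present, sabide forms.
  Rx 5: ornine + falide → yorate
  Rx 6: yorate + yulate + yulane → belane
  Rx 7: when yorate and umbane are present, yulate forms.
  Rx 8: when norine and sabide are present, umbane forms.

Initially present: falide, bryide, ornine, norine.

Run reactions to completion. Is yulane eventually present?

No

yulane would need norine and belane (Rx 2), but belane never forms.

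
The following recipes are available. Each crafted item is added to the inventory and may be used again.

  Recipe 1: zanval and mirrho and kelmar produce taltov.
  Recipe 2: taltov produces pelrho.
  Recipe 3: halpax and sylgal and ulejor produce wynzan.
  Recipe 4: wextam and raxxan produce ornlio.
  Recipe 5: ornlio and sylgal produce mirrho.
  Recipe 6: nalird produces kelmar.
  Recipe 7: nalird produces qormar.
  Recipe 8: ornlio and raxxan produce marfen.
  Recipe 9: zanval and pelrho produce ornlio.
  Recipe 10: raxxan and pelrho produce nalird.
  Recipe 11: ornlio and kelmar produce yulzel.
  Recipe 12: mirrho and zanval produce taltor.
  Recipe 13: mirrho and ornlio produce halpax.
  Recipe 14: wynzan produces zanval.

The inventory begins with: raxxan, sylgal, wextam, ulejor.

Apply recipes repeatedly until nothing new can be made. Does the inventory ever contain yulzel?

No

yulzel would need ornlio and kelmar (Recipe 11), but kelmar is never obtained.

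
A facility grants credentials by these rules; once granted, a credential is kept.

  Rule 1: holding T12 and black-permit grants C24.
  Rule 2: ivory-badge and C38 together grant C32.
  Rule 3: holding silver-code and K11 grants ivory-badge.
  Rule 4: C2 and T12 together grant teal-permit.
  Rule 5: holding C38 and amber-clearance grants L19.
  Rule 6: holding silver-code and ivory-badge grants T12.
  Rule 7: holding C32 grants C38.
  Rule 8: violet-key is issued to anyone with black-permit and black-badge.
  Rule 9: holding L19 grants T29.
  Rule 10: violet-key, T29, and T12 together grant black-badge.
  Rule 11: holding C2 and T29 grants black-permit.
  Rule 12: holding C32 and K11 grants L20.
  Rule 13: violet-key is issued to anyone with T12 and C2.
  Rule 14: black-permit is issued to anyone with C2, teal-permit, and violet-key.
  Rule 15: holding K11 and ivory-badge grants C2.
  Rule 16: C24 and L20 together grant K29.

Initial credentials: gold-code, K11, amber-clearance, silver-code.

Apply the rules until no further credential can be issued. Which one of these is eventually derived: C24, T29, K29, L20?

Holding silver-code and K11 grants ivory-badge (Rule 3).
Holding K11 and ivory-badge grants C2 (Rule 15).
Holding silver-code and ivory-badge grants T12 (Rule 6).
Holding T12 and C2 grants violet-key (Rule 13).
Holding C2 and T12 grants teal-permit (Rule 4).
Holding C2, teal-permit, and violet-key grants black-permit (Rule 14).
Holding T12 and black-permit grants C24 (Rule 1).
K29 would need C24 and L20 (Rule 16), but L20 is never granted. L20 would need C32 and K11 (Rule 12), but C32 is never granted. T29 would need L19 (Rule 9), but L19 is never granted.

C24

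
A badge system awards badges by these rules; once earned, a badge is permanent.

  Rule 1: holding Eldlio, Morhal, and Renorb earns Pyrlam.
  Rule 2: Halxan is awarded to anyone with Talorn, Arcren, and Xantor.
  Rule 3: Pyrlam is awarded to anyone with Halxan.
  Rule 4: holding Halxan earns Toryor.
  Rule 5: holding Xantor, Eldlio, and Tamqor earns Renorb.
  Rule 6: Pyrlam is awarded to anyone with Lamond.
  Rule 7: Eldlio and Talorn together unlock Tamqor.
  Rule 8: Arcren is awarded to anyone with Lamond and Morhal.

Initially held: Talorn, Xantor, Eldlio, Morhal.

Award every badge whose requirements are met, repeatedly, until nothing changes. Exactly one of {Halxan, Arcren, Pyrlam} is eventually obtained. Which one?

Pyrlam

With Eldlio and Talorn, Tamqor is earned (Rule 7).
With Xantor, Eldlio, and Tamqor, Renorb is earned (Rule 5).
With Eldlio, Morhal, and Renorb, Pyrlam is earned (Rule 1).
Arcren would need Lamond and Morhal (Rule 8), but Lamond is never earned. Halxan would need Talorn, Arcren, and Xantor (Rule 2), but Arcren is never earned.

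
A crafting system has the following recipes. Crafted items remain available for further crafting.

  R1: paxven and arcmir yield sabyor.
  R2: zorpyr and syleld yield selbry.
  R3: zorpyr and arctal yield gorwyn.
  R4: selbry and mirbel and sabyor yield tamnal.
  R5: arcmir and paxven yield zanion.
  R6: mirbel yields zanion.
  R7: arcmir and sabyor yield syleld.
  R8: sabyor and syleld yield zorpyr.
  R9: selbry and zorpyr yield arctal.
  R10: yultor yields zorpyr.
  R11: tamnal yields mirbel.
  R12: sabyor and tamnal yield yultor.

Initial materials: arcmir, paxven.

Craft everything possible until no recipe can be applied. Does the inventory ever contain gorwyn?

paxven and arcmir → sabyor (R1).
arcmir and sabyor → syleld (R7).
Using R8, sabyor and syleld make zorpyr.
zorpyr and syleld → selbry (R2).
Using R9, selbry and zorpyr make arctal.
Using R3, zorpyr and arctal make gorwyn.

Yes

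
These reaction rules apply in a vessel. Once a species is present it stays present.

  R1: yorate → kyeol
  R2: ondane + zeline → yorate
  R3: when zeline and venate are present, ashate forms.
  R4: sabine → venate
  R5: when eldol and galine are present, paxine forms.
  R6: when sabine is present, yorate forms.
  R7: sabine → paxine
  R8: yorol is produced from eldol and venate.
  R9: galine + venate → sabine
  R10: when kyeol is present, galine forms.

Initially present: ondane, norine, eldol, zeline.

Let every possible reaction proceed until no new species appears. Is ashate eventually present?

ashate would need zeline and venate (R3), but venate never forms.

No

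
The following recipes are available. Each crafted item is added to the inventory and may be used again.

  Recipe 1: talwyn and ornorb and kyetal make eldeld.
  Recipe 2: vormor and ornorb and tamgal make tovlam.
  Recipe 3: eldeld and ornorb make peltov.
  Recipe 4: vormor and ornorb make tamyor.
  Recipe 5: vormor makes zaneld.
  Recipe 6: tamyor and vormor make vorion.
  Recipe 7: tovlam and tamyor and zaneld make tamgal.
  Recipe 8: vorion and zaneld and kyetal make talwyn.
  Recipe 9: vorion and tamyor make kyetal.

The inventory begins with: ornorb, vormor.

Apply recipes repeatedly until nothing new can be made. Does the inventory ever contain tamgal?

tamgal would need tovlam, tamyor, and zaneld (Recipe 7), but tovlam is never obtained.

No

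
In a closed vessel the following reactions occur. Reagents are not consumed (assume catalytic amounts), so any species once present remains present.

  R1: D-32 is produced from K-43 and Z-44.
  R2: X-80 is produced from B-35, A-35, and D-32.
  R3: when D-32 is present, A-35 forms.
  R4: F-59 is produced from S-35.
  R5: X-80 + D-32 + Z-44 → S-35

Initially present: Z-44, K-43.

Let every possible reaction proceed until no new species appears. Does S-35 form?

S-35 would need X-80, D-32, and Z-44 (R5), but X-80 never forms.

No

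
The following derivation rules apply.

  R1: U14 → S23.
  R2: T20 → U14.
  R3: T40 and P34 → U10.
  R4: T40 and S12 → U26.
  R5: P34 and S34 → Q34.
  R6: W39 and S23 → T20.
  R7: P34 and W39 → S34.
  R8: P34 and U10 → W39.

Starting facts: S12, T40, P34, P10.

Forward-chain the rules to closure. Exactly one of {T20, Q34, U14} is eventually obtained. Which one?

Q34

T40 and P34 hold, so U10 follows (R3).
P34 and U10 hold, so W39 follows (R8).
From P34 and W39, R7 gives S34.
P34 and S34 hold, so Q34 follows (R5).
U14 would need T20 (R2), but T20 is never established. T20 would need W39 and S23 (R6), but S23 is never established.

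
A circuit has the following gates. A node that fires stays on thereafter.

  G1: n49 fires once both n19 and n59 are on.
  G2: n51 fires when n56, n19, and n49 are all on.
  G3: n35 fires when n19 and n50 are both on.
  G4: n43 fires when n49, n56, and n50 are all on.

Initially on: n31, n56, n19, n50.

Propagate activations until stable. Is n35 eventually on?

Yes

n19 and n50 are on, so n35 fires (G3).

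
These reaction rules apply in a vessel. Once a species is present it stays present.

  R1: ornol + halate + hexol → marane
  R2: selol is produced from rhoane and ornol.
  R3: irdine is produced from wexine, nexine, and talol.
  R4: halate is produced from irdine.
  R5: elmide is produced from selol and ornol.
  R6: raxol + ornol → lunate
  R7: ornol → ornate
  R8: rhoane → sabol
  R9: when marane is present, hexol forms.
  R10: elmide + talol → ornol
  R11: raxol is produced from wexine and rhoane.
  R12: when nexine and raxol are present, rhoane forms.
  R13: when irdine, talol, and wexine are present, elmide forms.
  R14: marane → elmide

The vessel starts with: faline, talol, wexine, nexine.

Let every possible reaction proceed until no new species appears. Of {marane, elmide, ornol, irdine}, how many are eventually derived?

wexine, nexine, and talol present → irdine forms (R3).
irdine, talol, and wexine present → elmide forms (R13).
elmide and talol present → ornol forms (R10).
marane would need ornol, halate, and hexol (R1), but hexol never forms.
elmide: reached.
ornol: reached.
irdine: reached.
Reached: elmide, ornol, and irdine — 3 of the 4.

3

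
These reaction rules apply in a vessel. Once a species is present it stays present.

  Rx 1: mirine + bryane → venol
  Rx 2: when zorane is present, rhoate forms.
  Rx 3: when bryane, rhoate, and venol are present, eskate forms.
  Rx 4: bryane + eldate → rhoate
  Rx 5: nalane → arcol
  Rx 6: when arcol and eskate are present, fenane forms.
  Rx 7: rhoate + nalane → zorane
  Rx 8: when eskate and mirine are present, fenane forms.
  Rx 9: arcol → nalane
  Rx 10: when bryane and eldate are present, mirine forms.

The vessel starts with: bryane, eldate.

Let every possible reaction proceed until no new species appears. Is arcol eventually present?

No

arcol would need nalane (Rx 5), but nalane never forms.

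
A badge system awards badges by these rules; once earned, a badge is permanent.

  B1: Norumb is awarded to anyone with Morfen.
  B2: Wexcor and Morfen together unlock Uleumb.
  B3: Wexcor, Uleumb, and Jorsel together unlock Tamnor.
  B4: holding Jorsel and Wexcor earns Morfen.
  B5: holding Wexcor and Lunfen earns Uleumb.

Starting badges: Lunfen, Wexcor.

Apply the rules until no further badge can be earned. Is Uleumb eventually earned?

With Wexcor and Lunfen, Uleumb is earned (B5).

Yes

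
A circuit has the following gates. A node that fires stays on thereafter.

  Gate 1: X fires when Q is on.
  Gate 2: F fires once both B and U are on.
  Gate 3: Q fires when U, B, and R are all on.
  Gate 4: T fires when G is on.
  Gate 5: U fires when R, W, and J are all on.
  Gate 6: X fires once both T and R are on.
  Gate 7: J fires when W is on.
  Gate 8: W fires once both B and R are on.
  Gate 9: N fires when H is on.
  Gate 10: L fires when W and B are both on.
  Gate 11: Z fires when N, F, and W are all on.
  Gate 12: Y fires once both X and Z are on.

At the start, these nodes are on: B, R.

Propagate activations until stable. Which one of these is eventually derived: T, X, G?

B and R are on, so W fires (Gate 8).
Gate 7: W on → J on.
R, W, and J are on, so U fires (Gate 5).
U, B, and R are on, so Q fires (Gate 3).
Q is on, so X fires (Gate 1).
No rule produces G, and it is not given. T would need G (Gate 4), but G never turns on.

X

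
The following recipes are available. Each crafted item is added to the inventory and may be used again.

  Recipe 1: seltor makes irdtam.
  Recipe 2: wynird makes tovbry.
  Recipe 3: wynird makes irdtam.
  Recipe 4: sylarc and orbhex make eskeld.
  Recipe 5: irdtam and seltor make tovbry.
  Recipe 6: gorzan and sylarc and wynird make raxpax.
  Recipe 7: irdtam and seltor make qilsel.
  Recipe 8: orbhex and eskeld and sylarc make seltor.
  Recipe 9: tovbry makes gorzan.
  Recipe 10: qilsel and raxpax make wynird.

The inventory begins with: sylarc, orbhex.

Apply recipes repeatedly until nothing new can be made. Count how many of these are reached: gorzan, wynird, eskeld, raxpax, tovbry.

sylarc and orbhex → eskeld (Recipe 4).
orbhex and eskeld and sylarc → seltor (Recipe 8).
seltor → irdtam (Recipe 1).
irdtam and seltor → tovbry (Recipe 5).
Using Recipe 9, tovbry makes gorzan.
gorzan: reached.
wynird would need qilsel and raxpax (Recipe 10), but raxpax is never obtained.
eskeld: reached.
raxpax would need gorzan, sylarc, and wynird (Recipe 6), but wynird is never obtained.
tovbry: reached.
Reached: gorzan, eskeld, and tovbry — 3 of the 5.

3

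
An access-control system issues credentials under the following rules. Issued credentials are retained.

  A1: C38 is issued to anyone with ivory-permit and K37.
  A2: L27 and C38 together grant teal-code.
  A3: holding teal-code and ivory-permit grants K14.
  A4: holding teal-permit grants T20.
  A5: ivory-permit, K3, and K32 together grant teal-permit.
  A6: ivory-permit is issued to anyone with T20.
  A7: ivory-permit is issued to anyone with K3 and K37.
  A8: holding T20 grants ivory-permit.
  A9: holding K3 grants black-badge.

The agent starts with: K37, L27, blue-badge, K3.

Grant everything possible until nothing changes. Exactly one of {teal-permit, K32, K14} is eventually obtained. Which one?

Holding K3 and K37 grants ivory-permit (A7).
Holding ivory-permit and K37 grants C38 (A1).
Holding L27 and C38 grants teal-code (A2).
Holding teal-code and ivory-permit grants K14 (A3).
No rule produces K32, and it is not given. teal-permit would need ivory-permit, K3, and K32 (A5), but K32 is never granted.

K14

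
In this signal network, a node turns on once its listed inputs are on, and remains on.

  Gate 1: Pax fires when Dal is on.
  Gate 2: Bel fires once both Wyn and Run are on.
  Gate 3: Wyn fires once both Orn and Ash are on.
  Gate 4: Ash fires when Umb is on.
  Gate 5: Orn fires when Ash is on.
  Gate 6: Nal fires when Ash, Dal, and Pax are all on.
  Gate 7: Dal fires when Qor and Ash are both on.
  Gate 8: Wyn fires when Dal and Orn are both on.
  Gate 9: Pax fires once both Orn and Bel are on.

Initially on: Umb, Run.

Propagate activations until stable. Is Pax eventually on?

Yes

Umb is on, so Ash fires (Gate 4).
Gate 5: Ash on → Orn on.
Gate 3: Orn and Ash on → Wyn on.
Wyn and Run are on, so Bel fires (Gate 2).
Gate 9: Orn and Bel on → Pax on.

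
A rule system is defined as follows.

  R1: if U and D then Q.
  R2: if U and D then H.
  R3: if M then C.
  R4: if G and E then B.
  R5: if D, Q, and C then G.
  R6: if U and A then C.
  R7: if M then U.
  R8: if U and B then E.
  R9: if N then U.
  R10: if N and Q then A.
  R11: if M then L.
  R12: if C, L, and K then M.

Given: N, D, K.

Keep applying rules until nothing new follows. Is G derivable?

Yes

From N, R9 gives U.
From U and D, R1 gives Q.
From N and Q, R10 gives A.
From U and A, R6 gives C.
From D, Q, and C, R5 gives G.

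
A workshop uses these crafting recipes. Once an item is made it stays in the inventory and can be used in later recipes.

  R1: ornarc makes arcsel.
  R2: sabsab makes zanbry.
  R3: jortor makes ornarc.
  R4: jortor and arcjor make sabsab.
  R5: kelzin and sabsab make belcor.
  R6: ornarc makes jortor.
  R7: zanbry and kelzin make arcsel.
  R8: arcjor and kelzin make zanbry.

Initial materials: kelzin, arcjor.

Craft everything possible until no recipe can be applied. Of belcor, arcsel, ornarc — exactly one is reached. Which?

arcjor and kelzin → zanbry (R8).
Using R7, zanbry and kelzin make arcsel.
belcor would need kelzin and sabsab (R5), but sabsab is never obtained. ornarc would need jortor (R3), but jortor is never obtained.

arcsel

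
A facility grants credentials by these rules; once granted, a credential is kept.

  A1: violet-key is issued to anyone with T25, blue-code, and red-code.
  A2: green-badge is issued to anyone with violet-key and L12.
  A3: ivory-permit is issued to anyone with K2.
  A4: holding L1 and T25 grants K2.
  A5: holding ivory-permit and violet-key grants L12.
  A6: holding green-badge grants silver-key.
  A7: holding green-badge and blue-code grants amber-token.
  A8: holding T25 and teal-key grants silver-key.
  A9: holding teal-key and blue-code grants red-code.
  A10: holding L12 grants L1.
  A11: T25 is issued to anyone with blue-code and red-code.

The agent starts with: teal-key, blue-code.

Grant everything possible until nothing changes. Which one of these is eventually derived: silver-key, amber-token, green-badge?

Holding teal-key and blue-code grants red-code (A9).
Holding blue-code and red-code grants T25 (A11).
Holding T25 and teal-key grants silver-key (A8).
amber-token would need green-badge and blue-code (A7), but green-badge is never granted. green-badge would need violet-key and L12 (A2), but L12 is never granted.

silver-key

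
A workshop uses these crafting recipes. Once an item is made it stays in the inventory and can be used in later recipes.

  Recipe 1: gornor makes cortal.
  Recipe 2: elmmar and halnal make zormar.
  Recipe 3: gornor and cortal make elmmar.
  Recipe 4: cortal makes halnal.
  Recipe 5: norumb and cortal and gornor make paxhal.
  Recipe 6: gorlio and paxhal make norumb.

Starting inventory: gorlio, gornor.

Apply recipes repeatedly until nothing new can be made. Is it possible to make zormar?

Using Recipe 1, gornor makes cortal.
cortal → halnal (Recipe 4).
gornor and cortal → elmmar (Recipe 3).
Using Recipe 2, elmmar and halnal make zormar.

Yes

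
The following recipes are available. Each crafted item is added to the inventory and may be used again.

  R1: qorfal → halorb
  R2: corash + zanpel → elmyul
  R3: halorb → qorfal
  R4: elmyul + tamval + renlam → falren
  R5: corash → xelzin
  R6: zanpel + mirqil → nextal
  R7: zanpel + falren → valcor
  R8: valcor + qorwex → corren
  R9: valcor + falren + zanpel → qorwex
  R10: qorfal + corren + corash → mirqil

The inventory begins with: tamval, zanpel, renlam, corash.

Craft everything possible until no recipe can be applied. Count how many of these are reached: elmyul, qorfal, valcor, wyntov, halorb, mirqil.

Using R2, corash and zanpel make elmyul.
elmyul + tamval + renlam → falren (R4).
Using R7, zanpel and falren make valcor.
elmyul: reached.
qorfal would need halorb (R3), but halorb is never obtained.
valcor: reached.
No rule produces wyntov, and it is not given.
halorb would need qorfal (R1), but qorfal is never obtained.
mirqil would need qorfal, corren, and corash (R10), but qorfal is never obtained.
Reached: elmyul and valcor — 2 of the 6.

2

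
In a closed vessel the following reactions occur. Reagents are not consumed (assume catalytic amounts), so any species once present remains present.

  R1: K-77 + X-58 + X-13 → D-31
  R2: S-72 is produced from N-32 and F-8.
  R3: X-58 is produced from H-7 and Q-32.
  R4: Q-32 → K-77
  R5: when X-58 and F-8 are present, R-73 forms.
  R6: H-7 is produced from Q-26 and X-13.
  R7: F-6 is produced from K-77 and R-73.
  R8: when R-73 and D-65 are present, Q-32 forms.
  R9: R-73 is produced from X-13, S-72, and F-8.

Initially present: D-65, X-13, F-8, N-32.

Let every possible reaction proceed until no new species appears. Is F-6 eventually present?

N-32 and F-8 present → S-72 forms (R2).
X-13, S-72, and F-8 present → R-73 forms (R9).
R-73 and D-65 present → Q-32 forms (R8).
Q-32 present → K-77 forms (R4).
K-77 and R-73 present → F-6 forms (R7).

Yes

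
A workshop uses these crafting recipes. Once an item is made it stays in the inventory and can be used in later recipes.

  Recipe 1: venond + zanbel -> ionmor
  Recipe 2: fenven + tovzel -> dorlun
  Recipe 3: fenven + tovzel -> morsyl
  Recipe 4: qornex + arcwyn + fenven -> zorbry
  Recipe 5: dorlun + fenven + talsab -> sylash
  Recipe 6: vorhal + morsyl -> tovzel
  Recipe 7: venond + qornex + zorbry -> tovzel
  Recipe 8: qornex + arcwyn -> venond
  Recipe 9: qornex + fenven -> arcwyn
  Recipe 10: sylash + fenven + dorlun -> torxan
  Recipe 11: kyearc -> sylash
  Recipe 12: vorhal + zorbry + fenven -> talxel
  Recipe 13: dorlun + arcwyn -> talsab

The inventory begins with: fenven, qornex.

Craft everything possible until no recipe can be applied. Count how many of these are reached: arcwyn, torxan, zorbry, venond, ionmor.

Using Recipe 9, qornex and fenven make arcwyn.
Using Recipe 4, qornex, arcwyn, and fenven make zorbry.
qornex + arcwyn -> venond (Recipe 8).
venond + qornex + zorbry -> tovzel (Recipe 7).
Using Recipe 2, fenven and tovzel make dorlun.
Using Recipe 13, dorlun and arcwyn make talsab.
Using Recipe 5, dorlun, fenven, and talsab make sylash.
Using Recipe 10, sylash, fenven, and dorlun make torxan.
arcwyn: reached.
torxan: reached.
zorbry: reached.
venond: reached.
ionmor would need venond and zanbel (Recipe 1), but zanbel is never obtained.
Reached: arcwyn, torxan, zorbry, and venond — 4 of the 5.

4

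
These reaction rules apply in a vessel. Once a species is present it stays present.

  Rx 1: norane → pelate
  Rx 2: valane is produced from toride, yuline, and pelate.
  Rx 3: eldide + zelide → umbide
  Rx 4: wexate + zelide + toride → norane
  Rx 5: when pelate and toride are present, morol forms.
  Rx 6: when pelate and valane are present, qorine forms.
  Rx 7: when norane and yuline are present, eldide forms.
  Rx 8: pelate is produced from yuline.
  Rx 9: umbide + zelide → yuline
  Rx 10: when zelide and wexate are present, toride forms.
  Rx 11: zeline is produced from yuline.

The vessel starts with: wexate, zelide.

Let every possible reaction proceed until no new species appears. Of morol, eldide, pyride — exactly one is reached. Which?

zelide and wexate present → toride forms (Rx 10).
wexate, zelide, and toride present → norane forms (Rx 4).
norane present → pelate forms (Rx 1).
pelate and toride present → morol forms (Rx 5).
No rule produces pyride, and it is not given. eldide would need norane and yuline (Rx 7), but yuline never forms.

morol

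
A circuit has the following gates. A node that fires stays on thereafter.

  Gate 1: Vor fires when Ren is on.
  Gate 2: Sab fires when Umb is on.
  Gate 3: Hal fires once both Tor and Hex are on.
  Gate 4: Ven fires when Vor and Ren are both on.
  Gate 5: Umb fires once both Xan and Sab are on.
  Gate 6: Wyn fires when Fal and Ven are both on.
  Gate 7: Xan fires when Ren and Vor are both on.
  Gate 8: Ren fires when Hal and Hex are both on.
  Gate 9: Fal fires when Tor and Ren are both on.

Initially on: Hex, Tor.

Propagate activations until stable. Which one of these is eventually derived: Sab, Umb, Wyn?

Wyn

Tor and Hex are on, so Hal fires (Gate 3).
Gate 8: Hal and Hex on → Ren on.
Tor and Ren are on, so Fal fires (Gate 9).
Gate 1: Ren on → Vor on.
Vor and Ren are on, so Ven fires (Gate 4).
Gate 6: Fal and Ven on → Wyn on.
Sab would need Umb (Gate 2), but Umb never turns on. Umb would need Xan and Sab (Gate 5), but Sab never turns on.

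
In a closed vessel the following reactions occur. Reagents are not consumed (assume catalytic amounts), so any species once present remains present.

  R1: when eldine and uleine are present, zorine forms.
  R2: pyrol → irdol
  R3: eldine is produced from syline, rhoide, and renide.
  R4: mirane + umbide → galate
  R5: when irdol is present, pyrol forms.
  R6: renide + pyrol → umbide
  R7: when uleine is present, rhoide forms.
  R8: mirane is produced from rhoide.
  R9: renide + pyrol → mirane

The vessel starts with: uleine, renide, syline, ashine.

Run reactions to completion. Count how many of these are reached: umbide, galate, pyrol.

umbide would need renide and pyrol (R6), but pyrol never forms.
galate would need mirane and umbide (R4), but umbide never forms.
pyrol would need irdol (R5), but irdol never forms.
None of the 3 are reached.

0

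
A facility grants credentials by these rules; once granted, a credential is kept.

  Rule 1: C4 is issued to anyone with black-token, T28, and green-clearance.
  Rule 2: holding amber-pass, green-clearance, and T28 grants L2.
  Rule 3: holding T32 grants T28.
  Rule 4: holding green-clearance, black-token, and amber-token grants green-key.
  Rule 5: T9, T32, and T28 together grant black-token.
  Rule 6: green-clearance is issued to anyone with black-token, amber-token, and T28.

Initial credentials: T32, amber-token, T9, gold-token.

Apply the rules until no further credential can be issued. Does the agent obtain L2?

L2 would need amber-pass, green-clearance, and T28 (Rule 2), but amber-pass is never granted.

No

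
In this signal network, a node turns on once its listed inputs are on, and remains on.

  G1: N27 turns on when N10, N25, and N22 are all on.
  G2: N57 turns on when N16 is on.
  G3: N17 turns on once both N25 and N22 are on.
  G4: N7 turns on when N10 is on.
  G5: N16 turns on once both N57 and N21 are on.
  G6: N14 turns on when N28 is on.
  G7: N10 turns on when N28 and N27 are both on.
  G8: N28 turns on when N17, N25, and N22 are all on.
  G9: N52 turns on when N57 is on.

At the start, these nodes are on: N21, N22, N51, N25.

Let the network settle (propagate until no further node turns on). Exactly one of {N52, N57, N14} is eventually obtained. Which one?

G3: N25 and N22 on → N17 on.
N17, N25, and N22 are on, so N28 turns on (G8).
G6: N28 on → N14 on.
N57 would need N16 (G2), but N16 never turns on. N52 would need N57 (G9), but N57 never turns on.

N14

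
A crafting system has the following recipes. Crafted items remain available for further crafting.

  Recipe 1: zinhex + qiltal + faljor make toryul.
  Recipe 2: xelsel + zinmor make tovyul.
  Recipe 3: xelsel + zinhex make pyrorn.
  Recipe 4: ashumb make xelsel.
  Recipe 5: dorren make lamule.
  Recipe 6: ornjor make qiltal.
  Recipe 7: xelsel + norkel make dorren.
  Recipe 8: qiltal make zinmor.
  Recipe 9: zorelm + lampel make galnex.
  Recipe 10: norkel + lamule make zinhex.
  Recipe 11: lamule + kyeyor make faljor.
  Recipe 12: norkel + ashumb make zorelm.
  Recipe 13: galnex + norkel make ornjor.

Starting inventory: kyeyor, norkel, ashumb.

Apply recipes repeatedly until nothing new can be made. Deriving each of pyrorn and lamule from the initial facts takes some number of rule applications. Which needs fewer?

lamule

lamule: Using Recipe 4, ashumb makes xelsel. xelsel + norkel → dorren (Recipe 7). Using Recipe 5, dorren makes lamule. [3 rule applications]
pyrorn: Using Recipe 4, ashumb makes xelsel. Using Recipe 7, xelsel and norkel make dorren. Using Recipe 5, dorren makes lamule. Using Recipe 10, norkel and lamule make zinhex. Using Recipe 3, xelsel and zinhex make pyrorn. [5 rule applications]
lamule needs fewer.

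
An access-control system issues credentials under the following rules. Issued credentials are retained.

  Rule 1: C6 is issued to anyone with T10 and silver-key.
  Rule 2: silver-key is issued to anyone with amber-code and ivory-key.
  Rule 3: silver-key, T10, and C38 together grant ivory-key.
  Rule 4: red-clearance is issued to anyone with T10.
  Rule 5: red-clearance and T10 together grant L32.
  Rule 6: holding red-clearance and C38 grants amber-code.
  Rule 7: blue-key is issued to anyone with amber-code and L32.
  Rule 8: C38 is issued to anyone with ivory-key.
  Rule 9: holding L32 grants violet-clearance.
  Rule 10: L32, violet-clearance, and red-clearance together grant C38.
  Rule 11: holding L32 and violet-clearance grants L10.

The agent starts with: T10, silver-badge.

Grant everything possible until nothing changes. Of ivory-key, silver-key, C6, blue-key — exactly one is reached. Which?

blue-key

Holding T10 grants red-clearance (Rule 4).
Holding red-clearance and T10 grants L32 (Rule 5).
Holding L32 grants violet-clearance (Rule 9).
Holding L32, violet-clearance, and red-clearance grants C38 (Rule 10).
Holding red-clearance and C38 grants amber-code (Rule 6).
Holding amber-code and L32 grants blue-key (Rule 7).
C6 would need T10 and silver-key (Rule 1), but silver-key is never granted. ivory-key would need silver-key, T10, and C38 (Rule 3), but silver-key is never granted. silver-key would need amber-code and ivory-key (Rule 2), but ivory-key is never granted.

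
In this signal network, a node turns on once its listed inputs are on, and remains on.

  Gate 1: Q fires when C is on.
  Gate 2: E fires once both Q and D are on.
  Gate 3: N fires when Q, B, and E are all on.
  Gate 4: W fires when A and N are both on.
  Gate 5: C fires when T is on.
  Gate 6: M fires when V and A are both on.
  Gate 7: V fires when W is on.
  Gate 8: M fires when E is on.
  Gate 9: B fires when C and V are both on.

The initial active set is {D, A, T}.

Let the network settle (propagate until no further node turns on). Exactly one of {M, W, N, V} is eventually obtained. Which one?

M

T is on, so C fires (Gate 5).
Gate 1: C on → Q on.
Q and D are on, so E fires (Gate 2).
E is on, so M fires (Gate 8).
W would need A and N (Gate 4), but N never turns on. N would need Q, B, and E (Gate 3), but B never turns on. V would need W (Gate 7), but W never turns on.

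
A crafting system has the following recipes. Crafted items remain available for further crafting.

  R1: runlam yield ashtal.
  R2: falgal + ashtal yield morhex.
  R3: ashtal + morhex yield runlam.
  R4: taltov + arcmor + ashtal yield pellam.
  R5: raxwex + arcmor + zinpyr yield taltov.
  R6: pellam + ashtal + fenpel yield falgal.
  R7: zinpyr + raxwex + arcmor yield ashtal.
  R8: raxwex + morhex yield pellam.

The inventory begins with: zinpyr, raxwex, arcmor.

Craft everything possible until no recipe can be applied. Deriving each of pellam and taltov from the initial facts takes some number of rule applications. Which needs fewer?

taltov

taltov: Using R5, raxwex, arcmor, and zinpyr make taltov. [1 rule application]
pellam: zinpyr + raxwex + arcmor → ashtal (R7). Using R5, raxwex, arcmor, and zinpyr make taltov. taltov + arcmor + ashtal → pellam (R4). [3 rule applications]
taltov needs fewer.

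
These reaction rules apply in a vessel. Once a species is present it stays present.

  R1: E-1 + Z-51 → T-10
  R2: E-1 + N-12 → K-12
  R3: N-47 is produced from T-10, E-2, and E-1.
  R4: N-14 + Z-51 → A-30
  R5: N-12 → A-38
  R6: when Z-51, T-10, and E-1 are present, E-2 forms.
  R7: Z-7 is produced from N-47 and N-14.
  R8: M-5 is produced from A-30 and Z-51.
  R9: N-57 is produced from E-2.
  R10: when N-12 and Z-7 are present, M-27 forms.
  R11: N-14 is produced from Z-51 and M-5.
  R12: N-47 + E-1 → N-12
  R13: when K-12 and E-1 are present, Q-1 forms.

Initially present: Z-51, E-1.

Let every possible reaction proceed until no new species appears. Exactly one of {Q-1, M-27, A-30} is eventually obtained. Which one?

Q-1

E-1 and Z-51 present → T-10 forms (R1).
Z-51, T-10, and E-1 present → E-2 forms (R6).
T-10, E-2, and E-1 present → N-47 forms (R3).
N-47 and E-1 present → N-12 forms (R12).
E-1 and N-12 present → K-12 forms (R2).
K-12 and E-1 present → Q-1 forms (R13).
M-27 would need N-12 and Z-7 (R10), but Z-7 never forms. A-30 would need N-14 and Z-51 (R4), but N-14 never forms.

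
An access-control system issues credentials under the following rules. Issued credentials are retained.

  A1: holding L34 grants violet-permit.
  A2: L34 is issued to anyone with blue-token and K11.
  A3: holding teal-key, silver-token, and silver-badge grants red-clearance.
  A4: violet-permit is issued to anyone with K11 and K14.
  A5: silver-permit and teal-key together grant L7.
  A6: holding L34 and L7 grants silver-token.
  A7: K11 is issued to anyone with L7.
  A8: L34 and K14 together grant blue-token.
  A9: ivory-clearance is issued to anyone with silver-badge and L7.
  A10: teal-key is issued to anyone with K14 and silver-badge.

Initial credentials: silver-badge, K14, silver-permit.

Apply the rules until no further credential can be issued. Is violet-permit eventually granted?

Yes

Holding K14 and silver-badge grants teal-key (A10).
Holding silver-permit and teal-key grants L7 (A5).
Holding L7 grants K11 (A7).
Holding K11 and K14 grants violet-permit (A4).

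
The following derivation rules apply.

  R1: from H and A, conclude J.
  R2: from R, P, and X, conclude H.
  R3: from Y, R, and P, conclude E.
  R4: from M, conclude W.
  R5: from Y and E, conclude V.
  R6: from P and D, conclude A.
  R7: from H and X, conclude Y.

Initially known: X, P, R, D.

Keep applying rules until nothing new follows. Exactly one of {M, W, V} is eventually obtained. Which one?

V

R, P, and X hold, so H follows (R2).
From H and X, R7 gives Y.
Y, R, and P hold, so E follows (R3).
From Y and E, R5 gives V.
W would need M (R4), but M is never established. No rule produces M, and it is not given.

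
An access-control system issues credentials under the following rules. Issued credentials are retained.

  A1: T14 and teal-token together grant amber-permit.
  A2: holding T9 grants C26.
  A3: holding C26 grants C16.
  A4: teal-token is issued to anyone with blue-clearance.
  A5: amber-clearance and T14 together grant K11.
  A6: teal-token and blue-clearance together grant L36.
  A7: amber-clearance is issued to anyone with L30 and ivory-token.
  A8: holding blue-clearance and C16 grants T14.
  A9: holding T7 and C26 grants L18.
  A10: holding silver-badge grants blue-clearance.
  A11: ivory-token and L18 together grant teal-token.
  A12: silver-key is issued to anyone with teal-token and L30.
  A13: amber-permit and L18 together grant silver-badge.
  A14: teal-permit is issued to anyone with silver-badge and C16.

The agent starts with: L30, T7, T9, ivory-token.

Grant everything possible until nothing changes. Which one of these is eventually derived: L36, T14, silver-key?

Holding T9 grants C26 (A2).
Holding T7 and C26 grants L18 (A9).
Holding ivory-token and L18 grants teal-token (A11).
Holding teal-token and L30 grants silver-key (A12).
L36 would need teal-token and blue-clearance (A6), but blue-clearance is never granted. T14 would need blue-clearance and C16 (A8), but blue-clearance is never granted.

silver-key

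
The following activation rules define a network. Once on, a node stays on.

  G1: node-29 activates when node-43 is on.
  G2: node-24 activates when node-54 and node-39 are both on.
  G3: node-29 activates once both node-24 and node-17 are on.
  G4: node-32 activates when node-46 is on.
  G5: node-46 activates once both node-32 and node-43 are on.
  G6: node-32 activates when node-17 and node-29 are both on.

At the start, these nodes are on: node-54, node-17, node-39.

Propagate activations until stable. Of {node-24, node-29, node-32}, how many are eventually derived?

G2: node-54 and node-39 on → node-24 on.
node-24 and node-17 are on, so node-29 activates (G3).
node-17 and node-29 are on, so node-32 activates (G6).
node-24: reached.
node-29: reached.
node-32: reached.
All 3 are reached.

3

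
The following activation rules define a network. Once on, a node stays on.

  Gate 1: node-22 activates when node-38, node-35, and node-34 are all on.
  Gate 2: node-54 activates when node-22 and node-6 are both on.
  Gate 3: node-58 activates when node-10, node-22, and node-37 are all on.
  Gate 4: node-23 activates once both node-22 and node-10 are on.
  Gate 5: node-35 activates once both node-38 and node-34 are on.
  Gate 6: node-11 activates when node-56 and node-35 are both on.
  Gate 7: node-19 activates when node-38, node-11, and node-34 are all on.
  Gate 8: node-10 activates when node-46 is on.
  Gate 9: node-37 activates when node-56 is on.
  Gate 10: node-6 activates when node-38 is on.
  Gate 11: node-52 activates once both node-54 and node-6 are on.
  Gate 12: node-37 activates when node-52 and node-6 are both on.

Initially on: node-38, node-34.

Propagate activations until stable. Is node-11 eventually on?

No

node-11 would need node-56 and node-35 (Gate 6), but node-56 never turns on.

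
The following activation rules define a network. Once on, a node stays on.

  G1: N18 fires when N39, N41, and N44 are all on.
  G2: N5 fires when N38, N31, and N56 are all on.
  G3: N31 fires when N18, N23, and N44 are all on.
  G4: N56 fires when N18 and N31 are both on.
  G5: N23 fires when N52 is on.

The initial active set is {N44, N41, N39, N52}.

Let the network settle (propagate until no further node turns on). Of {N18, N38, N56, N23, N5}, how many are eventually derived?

3

N39, N41, and N44 are on, so N18 fires (G1).
G5: N52 on → N23 on.
G3: N18, N23, and N44 on → N31 on.
G4: N18 and N31 on → N56 on.
N18: reached.
No rule produces N38, and it is not given.
N56: reached.
N23: reached.
N5 would need N38, N31, and N56 (G2), but N38 never turns on.
Reached: N18, N56, and N23 — 3 of the 5.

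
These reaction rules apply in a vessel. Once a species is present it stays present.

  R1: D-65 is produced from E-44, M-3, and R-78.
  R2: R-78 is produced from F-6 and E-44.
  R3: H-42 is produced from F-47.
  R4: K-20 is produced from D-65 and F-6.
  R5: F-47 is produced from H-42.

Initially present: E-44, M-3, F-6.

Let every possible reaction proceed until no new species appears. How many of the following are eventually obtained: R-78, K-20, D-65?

F-6 and E-44 present → R-78 forms (R2).
E-44, M-3, and R-78 present → D-65 forms (R1).
D-65 and F-6 present → K-20 forms (R4).
R-78: reached.
K-20: reached.
D-65: reached.
All 3 are reached.

3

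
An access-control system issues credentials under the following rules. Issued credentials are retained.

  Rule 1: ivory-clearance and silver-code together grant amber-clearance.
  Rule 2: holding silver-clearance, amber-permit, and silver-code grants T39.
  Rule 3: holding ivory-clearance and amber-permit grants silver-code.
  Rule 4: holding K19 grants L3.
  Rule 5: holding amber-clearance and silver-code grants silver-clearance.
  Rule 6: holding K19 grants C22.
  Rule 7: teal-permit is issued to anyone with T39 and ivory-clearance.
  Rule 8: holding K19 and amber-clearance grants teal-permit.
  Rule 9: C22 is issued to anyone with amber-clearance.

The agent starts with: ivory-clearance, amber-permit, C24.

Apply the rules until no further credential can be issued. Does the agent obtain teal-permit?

Yes

Holding ivory-clearance and amber-permit grants silver-code (Rule 3).
Holding ivory-clearance and silver-code grants amber-clearance (Rule 1).
Holding amber-clearance and silver-code grants silver-clearance (Rule 5).
Holding silver-clearance, amber-permit, and silver-code grants T39 (Rule 2).
Holding T39 and ivory-clearance grants teal-permit (Rule 7).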